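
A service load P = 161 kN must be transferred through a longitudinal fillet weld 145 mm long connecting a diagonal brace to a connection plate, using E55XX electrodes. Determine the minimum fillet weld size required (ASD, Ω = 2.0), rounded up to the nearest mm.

w = 10 mm

E55XX → F_EXX = 550 MPa.
Total weld length L = 145 mm.
Required throat t_e = P × Ω / (0.6 F_EXX × L) = 161 × 2.0 / (0.6 × 550 × 145 × 10⁻³) = 6.729 mm.
Required leg w = t_e / 0.707 = 9.518 mm → use 10 mm.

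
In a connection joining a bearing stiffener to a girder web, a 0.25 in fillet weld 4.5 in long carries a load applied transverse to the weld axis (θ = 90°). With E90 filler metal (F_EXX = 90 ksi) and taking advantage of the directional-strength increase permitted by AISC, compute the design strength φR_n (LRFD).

φR_n ≈ 48.3 kips

t_e = 0.707 × 0.25 = 0.1767 in; A_we = 0.1767 × 4.5 = 0.7954 in².
Directional factor: 1.0 + 0.5 sin^1.5(90°) = 1.5.
F_nw = 0.6 × 90 × 1.5 = 81 ksi.
φR_n = 0.75 × 81 × 0.7954 = 48.32 kips.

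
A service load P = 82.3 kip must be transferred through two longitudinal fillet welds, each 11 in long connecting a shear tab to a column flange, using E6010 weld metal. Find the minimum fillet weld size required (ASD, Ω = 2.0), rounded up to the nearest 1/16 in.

E60XX → F_EXX = 60 ksi.
Total weld length L = 22 in.
Required throat t_e = P × Ω / (0.6 F_EXX × L) = 82.3 × 2.0 / (0.6 × 60 × 22) = 0.2078 in.
Required leg w = t_e / 0.707 = 0.294 in → use 5/16 in.

w = 5/16 in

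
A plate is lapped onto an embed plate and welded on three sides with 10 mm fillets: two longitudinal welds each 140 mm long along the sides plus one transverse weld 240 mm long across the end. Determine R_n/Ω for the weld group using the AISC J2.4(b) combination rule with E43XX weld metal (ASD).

R_n/Ω ≈ 545 kN

E43XX → F_EXX = 430 MPa.
t_e = 0.707 × 10 = 7.07 mm.
R_nwl = 0.6 × 430 × 7.07 × 280 × 10⁻³ = 510.7 kN (longitudinal, 2 welds).
R_nwt = 0.6 × 430 × 7.07 × 240 × 10⁻³ = 437.8 kN (transverse, base value).
(i) R_nwl + R_nwt = 948.5 kN; (ii) 0.85 R_nwl + 1.5 R_nwt = 1091 kN.
R_n = max = 1091 kN [governs: (ii)]; R_n/Ω = 545.4 kN.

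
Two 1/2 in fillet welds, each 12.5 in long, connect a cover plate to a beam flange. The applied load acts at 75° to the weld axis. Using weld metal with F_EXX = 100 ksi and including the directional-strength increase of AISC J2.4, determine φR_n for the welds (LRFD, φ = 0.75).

t_e = 0.707 × 0.5 = 0.3535 in; A_we = 0.3535 × 25 = 8.838 in².
Directional factor: 1.0 + 0.5 sin^1.5(75°) = 1.475.
F_nw = 0.6 × 100 × 1.475 = 88.48 ksi.
φR_n = 0.75 × 88.48 × 8.838 = 586.5 kip.

φR_n ≈ 586 kip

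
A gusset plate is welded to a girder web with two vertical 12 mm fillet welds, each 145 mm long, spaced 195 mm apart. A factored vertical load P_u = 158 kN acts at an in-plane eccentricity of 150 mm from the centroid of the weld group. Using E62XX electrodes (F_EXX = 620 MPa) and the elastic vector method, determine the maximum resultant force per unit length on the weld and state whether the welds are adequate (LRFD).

f_max ≈ 1360 N/mm; adequate

Total weld length L_w = 290 mm. Treat welds as unit-width lines.
Polar moment about centroid: J = 2[d³/12 + d(b/2)²] = 2[145³/12 + 145×97.5²] = 3265000 mm³.
Direct shear f_v = P/L_w = 158×10³ / 290 = 544.8 N/mm (vertical).
Torsion M = P·e = 158×10³ × 150 = 23700000 N·mm.
Critical point at (x, y) = (97.5, 72.5) from centroid. f_tx = M·y/J = 526.3 N/mm; f_ty = M·x/J = 707.8 N/mm.
Resultant f_max = √[f_tx² + (f_v + f_ty)²] = √[526.3² + (544.8 + 707.8)²] = 1359 N/mm.
Capacity per unit length: φr_n = 0.75 × 0.6 × 620 × (0.707 × 12) = 2367 N/mm.
1359 ≤ 2367 → adequate.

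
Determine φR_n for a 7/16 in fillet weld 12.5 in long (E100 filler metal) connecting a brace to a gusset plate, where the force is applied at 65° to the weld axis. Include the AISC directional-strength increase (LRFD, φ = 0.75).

φR_n ≈ 249 kip

E100XX → F_EXX = 100 ksi.
t_e = 0.707 × 0.4375 = 0.3093 in; A_we = 0.3093 × 12.5 = 3.866 in².
Directional factor: 1.0 + 0.5 sin^1.5(65°) = 1.431.
F_nw = 0.6 × 100 × 1.431 = 85.88 ksi.
φR_n = 0.75 × 85.88 × 3.866 = 249 kip.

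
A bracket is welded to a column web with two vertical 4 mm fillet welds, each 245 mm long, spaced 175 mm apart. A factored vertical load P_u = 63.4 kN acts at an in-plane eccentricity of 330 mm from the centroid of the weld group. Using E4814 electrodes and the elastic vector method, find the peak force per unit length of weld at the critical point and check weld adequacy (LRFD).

f_max ≈ 592 N/mm; adequate

E48XX → F_EXX = 480 MPa.
Total weld length L_w = 490 mm. Treat welds as unit-width lines.
Polar moment about centroid: J = 2[d³/12 + d(b/2)²] = 2[245³/12 + 245×87.5²] = 6203000 mm³.
Direct shear f_v = P/L_w = 63.4×10³ / 490 = 129.4 N/mm (vertical).
Torsion M = P·e = 63.4×10³ × 330 = 20922000 N·mm.
Critical point at (x, y) = (87.5, 122.5) from centroid. f_tx = M·y/J = 413.2 N/mm; f_ty = M·x/J = 295.1 N/mm.
Resultant f_max = √[f_tx² + (f_v + f_ty)²] = √[413.2² + (129.4 + 295.1)²] = 592.4 N/mm.
Capacity per unit length: φr_n = 0.75 × 0.6 × 480 × (0.707 × 4) = 610.8 N/mm.
592.4 ≤ 610.8 → adequate.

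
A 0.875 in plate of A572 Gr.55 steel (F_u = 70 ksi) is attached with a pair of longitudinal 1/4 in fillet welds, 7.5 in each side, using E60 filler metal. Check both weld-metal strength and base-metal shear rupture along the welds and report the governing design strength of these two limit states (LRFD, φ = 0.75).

φR_n ≈ 71.6 kip (weld metal governs)

E60XX → F_EXX = 60 ksi.
t_e = 0.707 × 0.25 = 0.1767 in; L = 15 in.
Weld metal: φR_n = 0.75 × 0.6 × 60 × 0.1767 × 15 = 71.58 kip.
Base metal (shear rupture): φR_n = 0.75 × 0.6 × 70 × 0.875 × 15 = 413.4 kip.
Governing: weld metal.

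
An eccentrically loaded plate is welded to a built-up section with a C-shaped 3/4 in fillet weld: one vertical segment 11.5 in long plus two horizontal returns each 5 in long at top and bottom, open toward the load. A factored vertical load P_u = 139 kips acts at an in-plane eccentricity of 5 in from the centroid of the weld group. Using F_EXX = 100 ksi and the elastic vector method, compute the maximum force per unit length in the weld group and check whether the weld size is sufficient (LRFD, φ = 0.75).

Total weld length L_w = 21.5 in. Treat welds as unit-width lines.
Centroid: x̄ = 2×5×2.5 / 21.5 = 1.163 in from the vertical weld.
Polar moment about centroid: J = I_x + I_y = [11.5³/12 + 2×5×5.75²] + [11.5×1.163² + 2(5³/12 + 5×1.337²)] = 511.6 in³.
Direct shear f_v = P/L_w = 139 / 21.5 = 6.465 kip/in (vertical).
Torsion M = P·e = 139 × 5 = 695 kip·in.
Critical point at (x, y) = (3.837, 5.75) from centroid. f_tx = M·y/J = 7.811 kip/in; f_ty = M·x/J = 5.212 kip/in.
Resultant f_max = √[f_tx² + (f_v + f_ty)²] = √[7.811² + (6.465 + 5.212)²] = 14.05 kip/in.
Capacity per unit length: φr_n = 0.75 × 0.6 × 100 × (0.707 × 0.75) = 23.86 kip/in.
14.05 ≤ 23.86 → adequate.

f_max ≈ 14 kip/in; adequate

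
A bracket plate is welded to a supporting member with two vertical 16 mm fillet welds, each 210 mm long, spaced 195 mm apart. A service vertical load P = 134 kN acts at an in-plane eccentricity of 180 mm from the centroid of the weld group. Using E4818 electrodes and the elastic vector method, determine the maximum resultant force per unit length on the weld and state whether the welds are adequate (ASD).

f_max ≈ 873 N/mm; adequate

E48XX → F_EXX = 480 MPa.
Total weld length L_w = 420 mm. Treat welds as unit-width lines.
Polar moment about centroid: J = 2[d³/12 + d(b/2)²] = 2[210³/12 + 210×97.5²] = 5536000 mm³.
Direct shear f_v = P/L_w = 134×10³ / 420 = 319 N/mm (vertical).
Torsion M = P·e = 134×10³ × 180 = 24120000 N·mm.
Critical point at (x, y) = (97.5, 105) from centroid. f_tx = M·y/J = 457.5 N/mm; f_ty = M·x/J = 424.8 N/mm.
Resultant f_max = √[f_tx² + (f_v + f_ty)²] = √[457.5² + (319 + 424.8)²] = 873.3 N/mm.
Capacity per unit length: r_n/Ω = (1/2.0) × 0.6 × 480 × (0.707 × 16) = 1629 N/mm.
873.3 ≤ 1629 → adequate.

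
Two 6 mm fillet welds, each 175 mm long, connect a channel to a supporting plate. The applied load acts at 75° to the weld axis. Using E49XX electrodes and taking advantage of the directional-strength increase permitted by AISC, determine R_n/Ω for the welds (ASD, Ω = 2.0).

E49XX → F_EXX = 490 MPa.
t_e = 0.707 × 6 = 4.242 mm; A_we = 4.242 × 350 = 1485 mm².
Directional factor: 1.0 + 0.5 sin^1.5(75°) = 1.475.
F_nw = 0.6 × 490 × 1.475 = 433.6 MPa.
R_n/Ω = (433.6 × 1485) / 2.0 × 10⁻³ = 321.8 kN.

R_n/Ω ≈ 322 kN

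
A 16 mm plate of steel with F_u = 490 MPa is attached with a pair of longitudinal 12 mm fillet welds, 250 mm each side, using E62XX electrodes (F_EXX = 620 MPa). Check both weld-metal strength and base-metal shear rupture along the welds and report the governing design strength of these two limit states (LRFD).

φR_n ≈ 1180 kN (weld metal governs)

t_e = 0.707 × 12 = 8.484 mm; L = 500 mm.
Weld metal: φR_n = 0.75 × 0.6 × 620 × 8.484 × 500 × 10⁻³ = 1184 kN.
Base metal (shear rupture): φR_n = 0.75 × 0.6 × 490 × 16 × 500 × 10⁻³ = 1764 kN.
Governing: weld metal.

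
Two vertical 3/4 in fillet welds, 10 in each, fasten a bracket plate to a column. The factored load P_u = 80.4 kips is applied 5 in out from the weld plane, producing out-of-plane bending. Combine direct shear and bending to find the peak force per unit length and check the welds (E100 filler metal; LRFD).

f_max ≈ 12.7 kip/in; adequate

E100XX → F_EXX = 100 ksi.
L_w = 2 × 10 = 20 in; section modulus (unit throat) S = 2 × L²/6 = 33.33 in².
Direct shear f_v = P/L_w = 80.4/20 = 4.02 kip/in.
Moment M = P × e = 80.4 × 5 = 402 kip·in; bending f_b = M/S = 12.06 kip/in.
f_max = √(f_v² + f_b²) = √(4.02² + 12.06²) = 12.71 kip/in.
φr_n = 0.75 × 0.6 × 100 × (0.707 × 0.75) = 23.86 kip/in → adequate.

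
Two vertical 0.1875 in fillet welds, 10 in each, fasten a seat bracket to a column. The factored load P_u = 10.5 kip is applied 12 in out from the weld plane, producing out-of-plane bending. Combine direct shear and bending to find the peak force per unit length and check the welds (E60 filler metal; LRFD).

f_max ≈ 3.82 kip/in; NOT adequate

E60XX → F_EXX = 60 ksi.
L_w = 2 × 10 = 20 in; section modulus (unit throat) S = 2 × L²/6 = 33.33 in².
Direct shear f_v = P/L_w = 10.5/20 = 0.525 kip/in.
Moment M = P × e = 10.5 × 12 = 126 kip·in; bending f_b = M/S = 3.78 kip/in.
f_max = √(f_v² + f_b²) = √(0.525² + 3.78²) = 3.816 kip/in.
φr_n = 0.75 × 0.6 × 60 × (0.707 × 0.1875) = 3.579 kip/in → NOT adequate.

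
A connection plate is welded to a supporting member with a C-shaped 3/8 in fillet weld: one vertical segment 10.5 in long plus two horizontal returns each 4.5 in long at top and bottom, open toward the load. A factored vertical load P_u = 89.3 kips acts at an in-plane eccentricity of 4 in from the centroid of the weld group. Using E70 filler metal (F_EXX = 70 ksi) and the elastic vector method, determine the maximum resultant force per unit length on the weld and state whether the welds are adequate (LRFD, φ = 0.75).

Total weld length L_w = 19.5 in. Treat welds as unit-width lines.
Centroid: x̄ = 2×4.5×2.25 / 19.5 = 1.038 in from the vertical weld.
Polar moment about centroid: J = I_x + I_y = [10.5³/12 + 2×4.5×5.25²] + [10.5×1.038² + 2(4.5³/12 + 4.5×1.212²)] = 384.3 in³.
Direct shear f_v = P/L_w = 89.3 / 19.5 = 4.579 kip/in (vertical).
Torsion M = P·e = 89.3 × 4 = 357.2 kip·in.
Critical point at (x, y) = (3.462, 5.25) from centroid. f_tx = M·y/J = 4.88 kip/in; f_ty = M·x/J = 3.218 kip/in.
Resultant f_max = √[f_tx² + (f_v + f_ty)²] = √[4.88² + (4.579 + 3.218)²] = 9.199 kip/in.
Capacity per unit length: φr_n = 0.75 × 0.6 × 70 × (0.707 × 0.375) = 8.351 kip/in.
9.199 > 8.351 → NOT adequate.

f_max ≈ 9.2 kip/in; NOT adequate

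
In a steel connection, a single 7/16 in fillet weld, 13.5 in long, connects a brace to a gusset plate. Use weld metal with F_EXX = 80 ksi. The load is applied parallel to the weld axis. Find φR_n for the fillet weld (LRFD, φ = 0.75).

φR_n ≈ 150 kips

Effective throat t_e = 0.707 × 0.4375 = 0.3093 in.
Total length L = 13.5 in; A_we = 0.3093 × 13.5 = 4.176 in².
F_nw = 0.6 F_EXX = 0.6 × 80 = 48 ksi.
φR_n = 0.75 × 48 × 4.176 = 150.3 kips.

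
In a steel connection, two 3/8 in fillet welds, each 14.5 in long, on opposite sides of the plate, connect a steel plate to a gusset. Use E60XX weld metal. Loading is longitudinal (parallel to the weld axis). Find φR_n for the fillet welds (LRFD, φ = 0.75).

φR_n ≈ 208 kips

E60XX → F_EXX = 60 ksi.
Effective throat t_e = 0.707 × 0.375 = 0.2651 in.
Total length L = 29 in; A_we = 0.2651 × 29 = 7.689 in².
F_nw = 0.6 F_EXX = 0.6 × 60 = 36 ksi.
φR_n = 0.75 × 36 × 7.689 = 207.6 kips.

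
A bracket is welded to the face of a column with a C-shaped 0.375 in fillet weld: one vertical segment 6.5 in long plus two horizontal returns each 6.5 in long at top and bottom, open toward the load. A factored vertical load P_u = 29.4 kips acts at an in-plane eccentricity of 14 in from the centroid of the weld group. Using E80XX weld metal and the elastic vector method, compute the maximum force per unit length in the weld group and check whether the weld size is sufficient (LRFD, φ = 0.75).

E80XX → F_EXX = 80 ksi.
Total weld length L_w = 19.5 in. Treat welds as unit-width lines.
Centroid: x̄ = 2×6.5×3.25 / 19.5 = 2.167 in from the vertical weld.
Polar moment about centroid: J = I_x + I_y = [6.5³/12 + 2×6.5×3.25²] + [6.5×2.167² + 2(6.5³/12 + 6.5×1.083²)] = 251.7 in³.
Direct shear f_v = P/L_w = 29.4 / 19.5 = 1.508 kip/in (vertical).
Torsion M = P·e = 29.4 × 14 = 411.6 kip·in.
Critical point at (x, y) = (4.333, 3.25) from centroid. f_tx = M·y/J = 5.314 kip/in; f_ty = M·x/J = 7.085 kip/in.
Resultant f_max = √[f_tx² + (f_v + f_ty)²] = √[5.314² + (1.508 + 7.085)²] = 10.1 kip/in.
Capacity per unit length: φr_n = 0.75 × 0.6 × 80 × (0.707 × 0.375) = 9.544 kip/in.
10.1 > 9.544 → NOT adequate.

f_max ≈ 10.1 kip/in; NOT adequate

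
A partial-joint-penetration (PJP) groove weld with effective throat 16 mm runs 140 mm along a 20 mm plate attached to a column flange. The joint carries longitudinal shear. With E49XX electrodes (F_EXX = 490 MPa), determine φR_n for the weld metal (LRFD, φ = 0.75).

φR_n ≈ 494 kN

Effective throat (given) t_e = 16 mm.
A_we = 16 × 140 = 2240 mm².
F_nw = 0.6 F_EXX = 294 MPa.
φR_n = 0.75 × 294 × 2240 × 10⁻³ = 493.9 kN.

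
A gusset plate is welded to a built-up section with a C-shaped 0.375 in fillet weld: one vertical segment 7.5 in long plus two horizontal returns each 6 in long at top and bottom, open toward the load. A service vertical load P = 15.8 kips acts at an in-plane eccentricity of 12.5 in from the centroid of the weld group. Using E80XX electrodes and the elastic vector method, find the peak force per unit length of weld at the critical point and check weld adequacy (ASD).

E80XX → F_EXX = 80 ksi.
Total weld length L_w = 19.5 in. Treat welds as unit-width lines.
Centroid: x̄ = 2×6×3 / 19.5 = 1.846 in from the vertical weld.
Polar moment about centroid: J = I_x + I_y = [7.5³/12 + 2×6×3.75²] + [7.5×1.846² + 2(6³/12 + 6×1.154²)] = 281.4 in³.
Direct shear f_v = P/L_w = 15.8 / 19.5 = 0.8103 kip/in (vertical).
Torsion M = P·e = 15.8 × 12.5 = 197.5 kip·in.
Critical point at (x, y) = (4.154, 3.75) from centroid. f_tx = M·y/J = 2.632 kip/in; f_ty = M·x/J = 2.915 kip/in.
Resultant f_max = √[f_tx² + (f_v + f_ty)²] = √[2.632² + (0.8103 + 2.915)²] = 4.561 kip/in.
Capacity per unit length: r_n/Ω = (1/2.0) × 0.6 × 80 × (0.707 × 0.375) = 6.363 kip/in.
4.561 ≤ 6.363 → adequate.

f_max ≈ 4.56 kip/in; adequate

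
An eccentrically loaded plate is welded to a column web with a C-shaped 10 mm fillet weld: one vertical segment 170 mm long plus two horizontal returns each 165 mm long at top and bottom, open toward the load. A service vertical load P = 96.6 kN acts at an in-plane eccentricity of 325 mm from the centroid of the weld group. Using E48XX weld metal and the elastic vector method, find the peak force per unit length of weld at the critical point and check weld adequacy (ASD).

E48XX → F_EXX = 480 MPa.
Total weld length L_w = 500 mm. Treat welds as unit-width lines.
Centroid: x̄ = 2×165×82.5 / 500 = 54.45 mm from the vertical weld.
Polar moment about centroid: J = I_x + I_y = [170³/12 + 2×165×85²] + [170×54.45² + 2(165³/12 + 165×28.05²)] = 4306000 mm³.
Direct shear f_v = P/L_w = 96.6×10³ / 500 = 193.2 N/mm (vertical).
Torsion M = P·e = 96.6×10³ × 325 = 31395000 N·mm.
Critical point at (x, y) = (110.5, 85) from centroid. f_tx = M·y/J = 619.7 N/mm; f_ty = M·x/J = 806 N/mm.
Resultant f_max = √[f_tx² + (f_v + f_ty)²] = √[619.7² + (193.2 + 806)²] = 1176 N/mm.
Capacity per unit length: r_n/Ω = (1/2.0) × 0.6 × 480 × (0.707 × 10) = 1018 N/mm.
1176 > 1018 → NOT adequate.

f_max ≈ 1180 N/mm; NOT adequate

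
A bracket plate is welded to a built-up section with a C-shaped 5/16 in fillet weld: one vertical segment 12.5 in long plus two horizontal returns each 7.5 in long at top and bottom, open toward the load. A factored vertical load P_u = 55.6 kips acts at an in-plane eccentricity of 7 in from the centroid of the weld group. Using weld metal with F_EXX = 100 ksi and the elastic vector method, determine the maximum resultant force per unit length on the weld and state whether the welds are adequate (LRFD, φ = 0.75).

f_max ≈ 5.09 kip/in; adequate

Total weld length L_w = 27.5 in. Treat welds as unit-width lines.
Centroid: x̄ = 2×7.5×3.75 / 27.5 = 2.045 in from the vertical weld.
Polar moment about centroid: J = I_x + I_y = [12.5³/12 + 2×7.5×6.25²] + [12.5×2.045² + 2(7.5³/12 + 7.5×1.705²)] = 914.9 in³.
Direct shear f_v = P/L_w = 55.6 / 27.5 = 2.022 kip/in (vertical).
Torsion M = P·e = 55.6 × 7 = 389.2 kip·in.
Critical point at (x, y) = (5.455, 6.25) from centroid. f_tx = M·y/J = 2.659 kip/in; f_ty = M·x/J = 2.32 kip/in.
Resultant f_max = √[f_tx² + (f_v + f_ty)²] = √[2.659² + (2.022 + 2.32)²] = 5.092 kip/in.
Capacity per unit length: φr_n = 0.75 × 0.6 × 100 × (0.707 × 0.3125) = 9.942 kip/in.
5.092 ≤ 9.942 → adequate.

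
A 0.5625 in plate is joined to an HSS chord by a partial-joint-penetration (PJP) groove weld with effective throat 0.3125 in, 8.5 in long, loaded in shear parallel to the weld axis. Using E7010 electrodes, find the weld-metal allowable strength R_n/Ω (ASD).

R_n/Ω ≈ 55.8 kip

E70XX → F_EXX = 70 ksi.
Effective throat (given) t_e = 0.3125 in.
A_we = 0.3125 × 8.5 = 2.656 in².
F_nw = 0.6 F_EXX = 42 ksi.
R_n/Ω = (42 × 2.656) / 2.0 = 55.78 kip.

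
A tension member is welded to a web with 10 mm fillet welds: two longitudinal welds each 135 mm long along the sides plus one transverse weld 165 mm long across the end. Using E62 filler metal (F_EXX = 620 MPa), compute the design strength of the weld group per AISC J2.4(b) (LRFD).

φR_n ≈ 941 kN

t_e = 0.707 × 10 = 7.07 mm.
R_nwl = 0.6 × 620 × 7.07 × 270 × 10⁻³ = 710.1 kN (longitudinal, 2 welds).
R_nwt = 0.6 × 620 × 7.07 × 165 × 10⁻³ = 434 kN (transverse, base value).
(i) R_nwl + R_nwt = 1144 kN; (ii) 0.85 R_nwl + 1.5 R_nwt = 1255 kN.
R_n = max = 1255 kN [governs: (ii)]; φR_n = 940.9 kN.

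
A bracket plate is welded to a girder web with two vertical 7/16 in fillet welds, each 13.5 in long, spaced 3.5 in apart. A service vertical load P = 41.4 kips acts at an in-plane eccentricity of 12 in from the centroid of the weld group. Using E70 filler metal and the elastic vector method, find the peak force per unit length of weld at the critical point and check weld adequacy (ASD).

f_max ≈ 7.56 kip/in; NOT adequate

E70XX → F_EXX = 70 ksi.
Total weld length L_w = 27 in. Treat welds as unit-width lines.
Polar moment about centroid: J = 2[d³/12 + d(b/2)²] = 2[13.5³/12 + 13.5×1.75²] = 492.8 in³.
Direct shear f_v = P/L_w = 41.4 / 27 = 1.533 kip/in (vertical).
Torsion M = P·e = 41.4 × 12 = 496.8 kip·in.
Critical point at (x, y) = (1.75, 6.75) from centroid. f_tx = M·y/J = 6.805 kip/in; f_ty = M·x/J = 1.764 kip/in.
Resultant f_max = √[f_tx² + (f_v + f_ty)²] = √[6.805² + (1.533 + 1.764)²] = 7.562 kip/in.
Capacity per unit length: r_n/Ω = (1/2.0) × 0.6 × 70 × (0.707 × 0.4375) = 6.496 kip/in.
7.562 > 6.496 → NOT adequate.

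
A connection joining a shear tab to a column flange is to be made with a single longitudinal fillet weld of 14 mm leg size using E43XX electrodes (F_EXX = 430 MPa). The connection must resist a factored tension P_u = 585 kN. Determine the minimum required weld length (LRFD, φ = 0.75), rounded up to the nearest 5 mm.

Throat t_e = 0.707 × 14 = 9.898 mm.
φr_n = 0.75 × 0.6 × 430 × 9.898 × 10⁻³ = 1.915 kN/mm.
L_req = P_u / φr_n = 585 / 1.915 = 305.4 mm total.
Round up → use L = 310 mm.

L = 310 mm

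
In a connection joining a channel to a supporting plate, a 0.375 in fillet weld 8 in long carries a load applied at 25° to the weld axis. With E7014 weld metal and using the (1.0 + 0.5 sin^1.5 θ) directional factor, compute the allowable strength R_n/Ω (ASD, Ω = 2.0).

R_n/Ω ≈ 50.7 kip

E70XX → F_EXX = 70 ksi.
t_e = 0.707 × 0.375 = 0.2651 in; A_we = 0.2651 × 8 = 2.121 in².
Directional factor: 1.0 + 0.5 sin^1.5(25°) = 1.137.
F_nw = 0.6 × 70 × 1.137 = 47.77 ksi.
R_n/Ω = (47.77 × 2.121) / 2.0 = 50.66 kip.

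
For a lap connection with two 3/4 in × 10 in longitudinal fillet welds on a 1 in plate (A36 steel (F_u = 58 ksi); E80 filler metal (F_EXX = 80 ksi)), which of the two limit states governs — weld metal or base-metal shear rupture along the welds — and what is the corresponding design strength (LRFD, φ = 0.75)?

φR_n ≈ 382 kip (weld metal governs)

t_e = 0.707 × 0.75 = 0.5302 in; L = 20 in.
Weld metal: φR_n = 0.75 × 0.6 × 80 × 0.5302 × 20 = 381.8 kip.
Base metal (shear rupture): φR_n = 0.75 × 0.6 × 58 × 1 × 20 = 522 kip.
Governing: weld metal.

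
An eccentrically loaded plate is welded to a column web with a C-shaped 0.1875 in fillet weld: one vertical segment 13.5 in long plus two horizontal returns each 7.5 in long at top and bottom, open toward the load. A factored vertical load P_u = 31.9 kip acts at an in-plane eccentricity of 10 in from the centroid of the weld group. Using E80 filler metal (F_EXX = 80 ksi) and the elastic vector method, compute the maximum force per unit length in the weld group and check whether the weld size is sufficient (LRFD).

Total weld length L_w = 28.5 in. Treat welds as unit-width lines.
Centroid: x̄ = 2×7.5×3.75 / 28.5 = 1.974 in from the vertical weld.
Polar moment about centroid: J = I_x + I_y = [13.5³/12 + 2×7.5×6.75²] + [13.5×1.974² + 2(7.5³/12 + 7.5×1.776²)] = 1059 in³.
Direct shear f_v = P/L_w = 31.9 / 28.5 = 1.119 kip/in (vertical).
Torsion M = P·e = 31.9 × 10 = 319 kip·in.
Critical point at (x, y) = (5.526, 6.75) from centroid. f_tx = M·y/J = 2.034 kip/in; f_ty = M·x/J = 1.665 kip/in.
Resultant f_max = √[f_tx² + (f_v + f_ty)²] = √[2.034² + (1.119 + 1.665)²] = 3.448 kip/in.
Capacity per unit length: φr_n = 0.75 × 0.6 × 80 × (0.707 × 0.1875) = 4.772 kip/in.
3.448 ≤ 4.772 → adequate.

f_max ≈ 3.45 kip/in; adequate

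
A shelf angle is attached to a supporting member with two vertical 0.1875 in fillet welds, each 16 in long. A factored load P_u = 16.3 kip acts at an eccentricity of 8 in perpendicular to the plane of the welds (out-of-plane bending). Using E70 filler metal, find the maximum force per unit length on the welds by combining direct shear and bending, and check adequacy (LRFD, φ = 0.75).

E70XX → F_EXX = 70 ksi.
L_w = 2 × 16 = 32 in; section modulus (unit throat) S = 2 × L²/6 = 85.33 in².
Direct shear f_v = P/L_w = 16.3/32 = 0.5094 kip/in.
Moment M = P × e = 16.3 × 8 = 130.4 kip·in; bending f_b = M/S = 1.528 kip/in.
f_max = √(f_v² + f_b²) = √(0.5094² + 1.528²) = 1.611 kip/in.
φr_n = 0.75 × 0.6 × 70 × (0.707 × 0.1875) = 4.176 kip/in → adequate.

f_max ≈ 1.61 kip/in; adequate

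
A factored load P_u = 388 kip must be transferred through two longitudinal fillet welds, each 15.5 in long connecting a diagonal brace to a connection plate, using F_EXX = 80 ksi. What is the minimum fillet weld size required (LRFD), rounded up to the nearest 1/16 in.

Total weld length L = 31 in.
Required throat t_e = P_u / (φ × 0.6 F_EXX × L) = 388 / (0.75 × 0.6 × 80 × 31) = 0.3477 in.
Required leg w = t_e / 0.707 = 0.4918 in → use 1/2 in.

w = 1/2 in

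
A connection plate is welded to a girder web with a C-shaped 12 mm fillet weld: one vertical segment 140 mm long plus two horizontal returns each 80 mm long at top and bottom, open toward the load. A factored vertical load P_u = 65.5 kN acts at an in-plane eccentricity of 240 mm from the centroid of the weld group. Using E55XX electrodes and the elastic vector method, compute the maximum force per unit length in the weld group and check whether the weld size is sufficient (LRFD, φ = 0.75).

f_max ≈ 1330 N/mm; adequate

E55XX → F_EXX = 550 MPa.
Total weld length L_w = 300 mm. Treat welds as unit-width lines.
Centroid: x̄ = 2×80×40 / 300 = 21.33 mm from the vertical weld.
Polar moment about centroid: J = I_x + I_y = [140³/12 + 2×80×70²] + [140×21.33² + 2(80³/12 + 80×18.67²)] = 1217000 mm³.
Direct shear f_v = P/L_w = 65.5×10³ / 300 = 218.3 N/mm (vertical).
Torsion M = P·e = 65.5×10³ × 240 = 15720000 N·mm.
Critical point at (x, y) = (58.67, 70) from centroid. f_tx = M·y/J = 903.8 N/mm; f_ty = M·x/J = 757.5 N/mm.
Resultant f_max = √[f_tx² + (f_v + f_ty)²] = √[903.8² + (218.3 + 757.5)²] = 1330 N/mm.
Capacity per unit length: φr_n = 0.75 × 0.6 × 550 × (0.707 × 12) = 2100 N/mm.
1330 ≤ 2100 → adequate.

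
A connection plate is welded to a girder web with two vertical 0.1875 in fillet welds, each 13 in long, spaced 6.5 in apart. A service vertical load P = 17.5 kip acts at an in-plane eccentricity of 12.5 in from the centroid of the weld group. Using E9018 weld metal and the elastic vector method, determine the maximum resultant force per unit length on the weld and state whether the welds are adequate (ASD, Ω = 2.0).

f_max ≈ 2.85 kip/in; adequate

E90XX → F_EXX = 90 ksi.
Total weld length L_w = 26 in. Treat welds as unit-width lines.
Polar moment about centroid: J = 2[d³/12 + d(b/2)²] = 2[13³/12 + 13×3.25²] = 640.8 in³.
Direct shear f_v = P/L_w = 17.5 / 26 = 0.6731 kip/in (vertical).
Torsion M = P·e = 17.5 × 12.5 = 218.75 kip·in.
Critical point at (x, y) = (3.25, 6.5) from centroid. f_tx = M·y/J = 2.219 kip/in; f_ty = M·x/J = 1.109 kip/in.
Resultant f_max = √[f_tx² + (f_v + f_ty)²] = √[2.219² + (0.6731 + 1.109)²] = 2.846 kip/in.
Capacity per unit length: r_n/Ω = (1/2.0) × 0.6 × 90 × (0.707 × 0.1875) = 3.579 kip/in.
2.846 ≤ 3.579 → adequate.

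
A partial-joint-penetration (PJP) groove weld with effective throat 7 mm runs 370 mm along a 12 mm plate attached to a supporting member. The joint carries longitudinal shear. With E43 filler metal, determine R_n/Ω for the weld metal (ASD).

E43XX → F_EXX = 430 MPa.
Effective throat (given) t_e = 7 mm.
A_we = 7 × 370 = 2590 mm².
F_nw = 0.6 F_EXX = 258 MPa.
R_n/Ω = (258 × 2590) / 2.0 × 10⁻³ = 334.1 kN.

R_n/Ω ≈ 334 kN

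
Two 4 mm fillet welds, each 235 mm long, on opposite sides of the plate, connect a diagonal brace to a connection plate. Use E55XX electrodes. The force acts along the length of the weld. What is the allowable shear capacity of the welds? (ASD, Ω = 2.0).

E55XX → F_EXX = 550 MPa.
Effective throat t_e = 0.707 × 4 = 2.828 mm.
Total length L = 470 mm; A_we = 2.828 × 470 = 1329 mm².
F_nw = 0.6 F_EXX = 0.6 × 550 = 330 MPa.
R_n = 330 × 1329 × 10⁻³ = 438.6 kN; R_n/Ω = 438.6/2.0 = 219.3 kN.

R_n/Ω ≈ 219 kN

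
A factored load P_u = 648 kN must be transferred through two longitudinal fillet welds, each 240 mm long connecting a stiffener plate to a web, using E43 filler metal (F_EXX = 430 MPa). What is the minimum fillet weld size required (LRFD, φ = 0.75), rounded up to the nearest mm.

Total weld length L = 480 mm.
Required throat t_e = P_u / (φ × 0.6 F_EXX × L) = 648 / (0.75 × 0.6 × 430 × 480 × 10⁻³) = 6.977 mm.
Required leg w = t_e / 0.707 = 9.868 mm → use 10 mm.

w = 10 mm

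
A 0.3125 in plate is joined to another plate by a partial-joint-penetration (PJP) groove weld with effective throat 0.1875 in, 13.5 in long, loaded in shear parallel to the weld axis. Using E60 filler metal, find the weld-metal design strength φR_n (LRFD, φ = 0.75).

φR_n ≈ 68.3 kips

E60XX → F_EXX = 60 ksi.
Effective throat (given) t_e = 0.1875 in.
A_we = 0.1875 × 13.5 = 2.531 in².
F_nw = 0.6 F_EXX = 36 ksi.
φR_n = 0.75 × 36 × 2.531 = 68.34 kips.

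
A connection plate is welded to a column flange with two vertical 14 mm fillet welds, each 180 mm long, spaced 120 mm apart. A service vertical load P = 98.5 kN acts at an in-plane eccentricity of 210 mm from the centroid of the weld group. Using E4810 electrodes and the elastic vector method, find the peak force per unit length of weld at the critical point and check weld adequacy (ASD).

f_max ≈ 1160 N/mm; adequate

E48XX → F_EXX = 480 MPa.
Total weld length L_w = 360 mm. Treat welds as unit-width lines.
Polar moment about centroid: J = 2[d³/12 + d(b/2)²] = 2[180³/12 + 180×60²] = 2268000 mm³.
Direct shear f_v = P/L_w = 98.5×10³ / 360 = 273.6 N/mm (vertical).
Torsion M = P·e = 98.5×10³ × 210 = 20685000 N·mm.
Critical point at (x, y) = (60, 90) from centroid. f_tx = M·y/J = 820.8 N/mm; f_ty = M·x/J = 547.2 N/mm.
Resultant f_max = √[f_tx² + (f_v + f_ty)²] = √[820.8² + (273.6 + 547.2)²] = 1161 N/mm.
Capacity per unit length: r_n/Ω = (1/2.0) × 0.6 × 480 × (0.707 × 14) = 1425 N/mm.
1161 ≤ 1425 → adequate.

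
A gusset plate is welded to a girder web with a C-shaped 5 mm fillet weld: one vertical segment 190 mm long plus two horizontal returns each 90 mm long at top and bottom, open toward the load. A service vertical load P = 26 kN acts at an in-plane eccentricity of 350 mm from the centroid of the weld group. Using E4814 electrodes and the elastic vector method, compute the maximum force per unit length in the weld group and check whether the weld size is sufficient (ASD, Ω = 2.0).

f_max ≈ 469 N/mm; adequate

E48XX → F_EXX = 480 MPa.
Total weld length L_w = 370 mm. Treat welds as unit-width lines.
Centroid: x̄ = 2×90×45 / 370 = 21.89 mm from the vertical weld.
Polar moment about centroid: J = I_x + I_y = [190³/12 + 2×90×95²] + [190×21.89² + 2(90³/12 + 90×23.11²)] = 2505000 mm³.
Direct shear f_v = P/L_w = 26×10³ / 370 = 70.27 N/mm (vertical).
Torsion M = P·e = 26×10³ × 350 = 9100000 N·mm.
Critical point at (x, y) = (68.11, 95) from centroid. f_tx = M·y/J = 345.1 N/mm; f_ty = M·x/J = 247.4 N/mm.
Resultant f_max = √[f_tx² + (f_v + f_ty)²] = √[345.1² + (70.27 + 247.4)²] = 469.1 N/mm.
Capacity per unit length: r_n/Ω = (1/2.0) × 0.6 × 480 × (0.707 × 5) = 509 N/mm.
469.1 ≤ 509 → adequate.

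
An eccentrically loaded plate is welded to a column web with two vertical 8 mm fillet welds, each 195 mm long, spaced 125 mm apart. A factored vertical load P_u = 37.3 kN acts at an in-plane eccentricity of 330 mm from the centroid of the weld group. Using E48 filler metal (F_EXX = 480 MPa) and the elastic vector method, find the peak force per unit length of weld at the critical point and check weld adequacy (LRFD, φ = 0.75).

f_max ≈ 574 N/mm; adequate

Total weld length L_w = 390 mm. Treat welds as unit-width lines.
Polar moment about centroid: J = 2[d³/12 + d(b/2)²] = 2[195³/12 + 195×62.5²] = 2759000 mm³.
Direct shear f_v = P/L_w = 37.3×10³ / 390 = 95.64 N/mm (vertical).
Torsion M = P·e = 37.3×10³ × 330 = 12309000 N·mm.
Critical point at (x, y) = (62.5, 97.5) from centroid. f_tx = M·y/J = 434.9 N/mm; f_ty = M·x/J = 278.8 N/mm.
Resultant f_max = √[f_tx² + (f_v + f_ty)²] = √[434.9² + (95.64 + 278.8)²] = 573.9 N/mm.
Capacity per unit length: φr_n = 0.75 × 0.6 × 480 × (0.707 × 8) = 1222 N/mm.
573.9 ≤ 1222 → adequate.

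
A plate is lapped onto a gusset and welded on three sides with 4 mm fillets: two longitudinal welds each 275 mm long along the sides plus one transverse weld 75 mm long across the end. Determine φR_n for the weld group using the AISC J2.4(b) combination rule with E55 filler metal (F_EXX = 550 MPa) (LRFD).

φR_n ≈ 437 kN

t_e = 0.707 × 4 = 2.828 mm.
R_nwl = 0.6 × 550 × 2.828 × 550 × 10⁻³ = 513.3 kN (longitudinal, 2 welds).
R_nwt = 0.6 × 550 × 2.828 × 75 × 10⁻³ = 69.99 kN (transverse, base value).
(i) R_nwl + R_nwt = 583.3 kN; (ii) 0.85 R_nwl + 1.5 R_nwt = 541.3 kN.
R_n = max = 583.3 kN [governs: (i)]; φR_n = 437.5 kN.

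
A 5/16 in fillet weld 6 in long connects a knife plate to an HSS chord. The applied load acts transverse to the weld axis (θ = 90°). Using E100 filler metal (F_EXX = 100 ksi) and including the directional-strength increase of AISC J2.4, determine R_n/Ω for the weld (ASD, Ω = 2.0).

t_e = 0.707 × 0.3125 = 0.2209 in; A_we = 0.2209 × 6 = 1.326 in².
Directional factor: 1.0 + 0.5 sin^1.5(90°) = 1.5.
F_nw = 0.6 × 100 × 1.5 = 90 ksi.
R_n/Ω = (90 × 1.326) / 2.0 = 59.65 kips.

R_n/Ω ≈ 59.7 kips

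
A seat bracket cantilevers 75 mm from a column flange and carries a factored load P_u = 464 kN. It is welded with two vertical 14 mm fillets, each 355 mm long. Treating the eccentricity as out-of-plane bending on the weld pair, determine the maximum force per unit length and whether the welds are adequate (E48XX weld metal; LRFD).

E48XX → F_EXX = 480 MPa.
L_w = 2 × 355 = 710 mm; section modulus (unit throat) S = 2 × L²/6 = 42010 mm².
Direct shear f_v = P/L_w = 464×10³/710 = 653.5 N/mm.
Moment M = P × e = 464×10³ × 75 = 34800000 N·mm; bending f_b = M/S = 828.4 N/mm.
f_max = √(f_v² + f_b²) = √(653.5² + 828.4²) = 1055 N/mm.
φr_n = 0.75 × 0.6 × 480 × (0.707 × 14) = 2138 N/mm → adequate.

f_max ≈ 1060 N/mm; adequate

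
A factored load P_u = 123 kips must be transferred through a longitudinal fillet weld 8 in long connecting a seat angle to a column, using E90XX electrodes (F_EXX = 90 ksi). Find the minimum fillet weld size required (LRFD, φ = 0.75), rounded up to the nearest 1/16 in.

w = 9/16 in

Total weld length L = 8 in.
Required throat t_e = P_u / (φ × 0.6 F_EXX × L) = 123 / (0.75 × 0.6 × 90 × 8) = 0.3796 in.
Required leg w = t_e / 0.707 = 0.537 in → use 9/16 in.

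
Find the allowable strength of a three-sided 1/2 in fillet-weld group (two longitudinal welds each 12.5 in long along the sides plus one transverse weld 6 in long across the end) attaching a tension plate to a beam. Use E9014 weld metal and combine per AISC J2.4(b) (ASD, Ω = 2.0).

R_n/Ω ≈ 296 kip

E90XX → F_EXX = 90 ksi.
t_e = 0.707 × 0.5 = 0.3535 in.
R_nwl = 0.6 × 90 × 0.3535 × 25 = 477.2 kip (longitudinal, 2 welds).
R_nwt = 0.6 × 90 × 0.3535 × 6 = 114.5 kip (transverse, base value).
(i) R_nwl + R_nwt = 591.8 kip; (ii) 0.85 R_nwl + 1.5 R_nwt = 577.4 kip.
R_n = max = 591.8 kip [governs: (i)]; R_n/Ω = 295.9 kip.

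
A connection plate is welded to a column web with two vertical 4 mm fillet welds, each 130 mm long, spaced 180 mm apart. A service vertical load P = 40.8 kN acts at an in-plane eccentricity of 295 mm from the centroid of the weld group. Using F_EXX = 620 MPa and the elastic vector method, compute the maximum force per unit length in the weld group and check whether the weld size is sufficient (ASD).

Total weld length L_w = 260 mm. Treat welds as unit-width lines.
Polar moment about centroid: J = 2[d³/12 + d(b/2)²] = 2[130³/12 + 130×90²] = 2472000 mm³.
Direct shear f_v = P/L_w = 40.8×10³ / 260 = 156.9 N/mm (vertical).
Torsion M = P·e = 40.8×10³ × 295 = 12036000 N·mm.
Critical point at (x, y) = (90, 65) from centroid. f_tx = M·y/J = 316.5 N/mm; f_ty = M·x/J = 438.2 N/mm.
Resultant f_max = √[f_tx² + (f_v + f_ty)²] = √[316.5² + (156.9 + 438.2)²] = 674 N/mm.
Capacity per unit length: r_n/Ω = (1/2.0) × 0.6 × 620 × (0.707 × 4) = 526 N/mm.
674 > 526 → NOT adequate.

f_max ≈ 674 N/mm; NOT adequate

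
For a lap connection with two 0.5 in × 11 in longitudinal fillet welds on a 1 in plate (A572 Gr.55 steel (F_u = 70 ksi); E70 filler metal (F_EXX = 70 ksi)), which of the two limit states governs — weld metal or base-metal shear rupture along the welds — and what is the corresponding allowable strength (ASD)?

R_n/Ω ≈ 163 kips (weld metal governs)

t_e = 0.707 × 0.5 = 0.3535 in; L = 22 in.
Weld metal: R_n/Ω = (1/2.0) × 0.6 × 70 × 0.3535 × 22 = 163.3 kips.
Base metal (shear rupture): R_n/Ω = (1/2.0) × 0.6 × 70 × 1 × 22 = 462 kips.
Governing: weld metal.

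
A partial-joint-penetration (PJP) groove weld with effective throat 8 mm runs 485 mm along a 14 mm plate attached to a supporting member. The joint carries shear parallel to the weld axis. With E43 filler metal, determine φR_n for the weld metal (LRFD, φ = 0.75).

φR_n ≈ 751 kN

E43XX → F_EXX = 430 MPa.
Effective throat (given) t_e = 8 mm.
A_we = 8 × 485 = 3880 mm².
F_nw = 0.6 F_EXX = 258 MPa.
φR_n = 0.75 × 258 × 3880 × 10⁻³ = 750.8 kN.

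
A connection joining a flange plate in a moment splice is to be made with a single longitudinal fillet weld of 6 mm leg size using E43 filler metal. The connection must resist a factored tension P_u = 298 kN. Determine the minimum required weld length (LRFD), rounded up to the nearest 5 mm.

L = 365 mm

E43XX → F_EXX = 430 MPa.
Throat t_e = 0.707 × 6 = 4.242 mm.
φr_n = 0.75 × 0.6 × 430 × 4.242 × 10⁻³ = 0.8208 kN/mm.
L_req = P_u / φr_n = 298 / 0.8208 = 363 mm total.
Round up → use L = 365 mm.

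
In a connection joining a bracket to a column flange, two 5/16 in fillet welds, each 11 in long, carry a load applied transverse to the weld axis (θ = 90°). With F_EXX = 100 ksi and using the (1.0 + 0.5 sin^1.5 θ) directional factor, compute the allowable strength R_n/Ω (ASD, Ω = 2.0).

t_e = 0.707 × 0.3125 = 0.2209 in; A_we = 0.2209 × 22 = 4.861 in².
Directional factor: 1.0 + 0.5 sin^1.5(90°) = 1.5.
F_nw = 0.6 × 100 × 1.5 = 90 ksi.
R_n/Ω = (90 × 4.861) / 2.0 = 218.7 kips.

R_n/Ω ≈ 219 kips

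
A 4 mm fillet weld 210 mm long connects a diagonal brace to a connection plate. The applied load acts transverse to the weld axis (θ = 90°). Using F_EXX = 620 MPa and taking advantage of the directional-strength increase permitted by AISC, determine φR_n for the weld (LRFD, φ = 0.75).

φR_n ≈ 249 kN

t_e = 0.707 × 4 = 2.828 mm; A_we = 2.828 × 210 = 593.9 mm².
Directional factor: 1.0 + 0.5 sin^1.5(90°) = 1.5.
F_nw = 0.6 × 620 × 1.5 = 558 MPa.
φR_n = 0.75 × 558 × 593.9 × 10⁻³ = 248.5 kN.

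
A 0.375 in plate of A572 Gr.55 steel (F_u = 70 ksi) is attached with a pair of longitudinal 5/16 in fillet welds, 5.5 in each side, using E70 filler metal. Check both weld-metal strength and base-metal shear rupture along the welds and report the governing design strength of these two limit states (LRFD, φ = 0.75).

φR_n ≈ 76.6 kips (weld metal governs)

E70XX → F_EXX = 70 ksi.
t_e = 0.707 × 0.3125 = 0.2209 in; L = 11 in.
Weld metal: φR_n = 0.75 × 0.6 × 70 × 0.2209 × 11 = 76.55 kips.
Base metal (shear rupture): φR_n = 0.75 × 0.6 × 70 × 0.375 × 11 = 129.9 kips.
Governing: weld metal.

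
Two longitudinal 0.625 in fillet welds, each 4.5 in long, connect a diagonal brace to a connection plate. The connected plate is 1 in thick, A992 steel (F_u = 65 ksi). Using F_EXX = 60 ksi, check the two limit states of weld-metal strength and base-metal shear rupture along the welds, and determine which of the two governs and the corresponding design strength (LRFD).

t_e = 0.707 × 0.625 = 0.4419 in; L = 9 in.
Weld metal: φR_n = 0.75 × 0.6 × 60 × 0.4419 × 9 = 107.4 kip.
Base metal (shear rupture): φR_n = 0.75 × 0.6 × 65 × 1 × 9 = 263.2 kip.
Governing: weld metal.

φR_n ≈ 107 kip (weld metal governs)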